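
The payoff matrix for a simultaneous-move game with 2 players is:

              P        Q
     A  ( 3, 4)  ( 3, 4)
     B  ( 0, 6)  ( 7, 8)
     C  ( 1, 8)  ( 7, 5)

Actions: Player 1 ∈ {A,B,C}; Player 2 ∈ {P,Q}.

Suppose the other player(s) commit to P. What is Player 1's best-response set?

u_1(A vs P) = 3
u_1(B vs P) = 0
u_1(C vs P) = 1
max payoff 3 at {A}

P1 best: {A}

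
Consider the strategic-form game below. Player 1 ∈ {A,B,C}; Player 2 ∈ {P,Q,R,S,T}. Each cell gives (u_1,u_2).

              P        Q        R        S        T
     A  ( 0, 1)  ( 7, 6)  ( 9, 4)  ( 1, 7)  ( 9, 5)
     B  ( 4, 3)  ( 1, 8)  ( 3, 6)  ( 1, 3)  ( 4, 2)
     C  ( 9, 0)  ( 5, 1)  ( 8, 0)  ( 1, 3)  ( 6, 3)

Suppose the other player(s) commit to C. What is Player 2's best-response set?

u_2(P vs C) = 0
u_2(Q vs C) = 1
u_2(R vs C) = 0
u_2(S vs C) = 3
u_2(T vs C) = 3
max payoff 3 at {S,T}

BR_2 = {S,T}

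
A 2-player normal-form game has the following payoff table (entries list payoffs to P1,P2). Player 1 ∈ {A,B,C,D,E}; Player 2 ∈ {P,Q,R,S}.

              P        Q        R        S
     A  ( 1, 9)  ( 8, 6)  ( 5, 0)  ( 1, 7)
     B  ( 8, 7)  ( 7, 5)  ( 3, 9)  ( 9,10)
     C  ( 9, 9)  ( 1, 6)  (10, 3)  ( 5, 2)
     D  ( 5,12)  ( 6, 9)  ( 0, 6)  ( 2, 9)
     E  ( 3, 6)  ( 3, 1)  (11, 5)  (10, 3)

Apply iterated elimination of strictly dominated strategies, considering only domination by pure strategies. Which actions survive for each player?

IESDS → P1:{B,C,E} P2:{P,R,S}

P1 drop D (B beats it: P:8>5 Q:7>6 R:3>0 S:9>2)
P2 drop Q (P beats it: A:9>6 B:7>5 C:9>6 E:6>1)
P1 drop A (C beats it: P:9>1 R:10>5 S:5>1)
P1→{B,C,E} P2→{P,R,S}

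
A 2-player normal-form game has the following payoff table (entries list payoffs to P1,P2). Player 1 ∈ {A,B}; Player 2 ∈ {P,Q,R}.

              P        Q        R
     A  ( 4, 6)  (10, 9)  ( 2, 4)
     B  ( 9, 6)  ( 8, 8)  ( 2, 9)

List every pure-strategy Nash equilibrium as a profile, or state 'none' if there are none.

NE set: (A,Q), (B,R)

(A,P): not NE [P1→B gives 9>4; P2→Q gives 9>6]
(A,Q): NE
(A,R): not NE [P2→Q gives 9>4]
(B,P): not NE [P2→R gives 9>6]
(B,Q): not NE [P1→A gives 10>8; P2→R gives 9>8]
(B,R): NE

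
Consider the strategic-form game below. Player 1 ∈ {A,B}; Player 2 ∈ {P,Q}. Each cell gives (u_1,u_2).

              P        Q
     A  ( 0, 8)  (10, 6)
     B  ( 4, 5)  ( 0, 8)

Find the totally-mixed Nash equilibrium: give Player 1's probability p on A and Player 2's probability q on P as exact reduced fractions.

P1 indiff ⇒ q·0+(1-q)·10 = q·4+(1-q)·0 ⇒ q(-4) = (1-q)(-10) ⇒ q = 5/7
P2 indiff ⇒ p·8+(1-p)·5 = p·6+(1-p)·8 ⇒ p(2) = (1-p)(3) ⇒ p = 3/5

(p,q) = (3/5, 5/7)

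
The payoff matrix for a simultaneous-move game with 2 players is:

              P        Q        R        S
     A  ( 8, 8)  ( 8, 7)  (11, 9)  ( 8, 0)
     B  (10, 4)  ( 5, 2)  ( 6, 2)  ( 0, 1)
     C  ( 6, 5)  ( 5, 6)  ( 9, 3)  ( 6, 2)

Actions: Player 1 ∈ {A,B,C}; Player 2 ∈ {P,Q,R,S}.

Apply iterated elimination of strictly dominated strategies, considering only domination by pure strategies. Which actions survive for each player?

IESDS → P1:{A,B} P2:{P,R}

P1 drop C (A beats it: P:8>6 Q:8>5 R:11>9 S:8>6)
P2 drop Q (P beats it: A:8>7 B:4>2)
P2 drop S (P beats it: A:8>0 B:4>1)
P1→{A,B} P2→{P,R}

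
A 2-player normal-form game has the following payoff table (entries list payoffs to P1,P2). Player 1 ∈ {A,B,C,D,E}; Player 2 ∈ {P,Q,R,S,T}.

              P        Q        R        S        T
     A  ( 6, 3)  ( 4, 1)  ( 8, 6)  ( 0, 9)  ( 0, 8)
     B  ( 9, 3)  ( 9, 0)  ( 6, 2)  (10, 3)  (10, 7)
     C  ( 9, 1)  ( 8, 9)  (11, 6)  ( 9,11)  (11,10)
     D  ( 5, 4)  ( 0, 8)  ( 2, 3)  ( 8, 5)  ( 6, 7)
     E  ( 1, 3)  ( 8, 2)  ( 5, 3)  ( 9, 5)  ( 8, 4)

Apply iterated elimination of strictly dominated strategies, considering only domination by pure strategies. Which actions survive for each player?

Remaining: P1:{B,C} P2:{S,T}

P1 drop A (C beats it: P:9>6 Q:8>4 R:11>8 S:9>0 T:11>0)
P1 drop D (B beats it: P:9>5 Q:9>0 R:6>2 S:10>8 T:10>6)
P1 drop E (B beats it: P:9>1 Q:9>8 R:6>5 S:10>9 T:10>8)
P2 drop P (T beats it: B:7>3 C:10>1)
P2 drop Q (S beats it: B:3>0 C:11>9)
P2 drop R (S beats it: B:3>2 C:11>6)
P1→{B,C} P2→{S,T}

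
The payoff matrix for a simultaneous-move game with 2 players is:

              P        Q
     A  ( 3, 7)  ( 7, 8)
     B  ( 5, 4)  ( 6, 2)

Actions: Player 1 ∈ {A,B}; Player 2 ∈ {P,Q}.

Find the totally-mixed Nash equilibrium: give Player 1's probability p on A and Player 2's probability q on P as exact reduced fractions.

p=2/3, q=1/3

P1 indiff ⇒ q·3+(1-q)·7 = q·5+(1-q)·6 ⇒ q(-2) = (1-q)(-1) ⇒ q = 1/3
P2 indiff ⇒ p·7+(1-p)·4 = p·8+(1-p)·2 ⇒ p(-1) = (1-p)(-2) ⇒ p = 2/3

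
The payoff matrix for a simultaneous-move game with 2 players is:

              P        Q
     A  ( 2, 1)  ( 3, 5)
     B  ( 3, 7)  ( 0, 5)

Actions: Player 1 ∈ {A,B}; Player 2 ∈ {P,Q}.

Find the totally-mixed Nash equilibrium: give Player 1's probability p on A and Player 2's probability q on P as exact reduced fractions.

P1 indiff ⇒ q·2+(1-q)·3 = q·3+(1-q)·0 ⇒ q(-1) = (1-q)(-3) ⇒ q = 3/4
P2 indiff ⇒ p·1+(1-p)·7 = p·5+(1-p)·5 ⇒ p(-4) = (1-p)(-2) ⇒ p = 1/3

P1 mixes 1/3 on A; P2 mixes 3/4 on P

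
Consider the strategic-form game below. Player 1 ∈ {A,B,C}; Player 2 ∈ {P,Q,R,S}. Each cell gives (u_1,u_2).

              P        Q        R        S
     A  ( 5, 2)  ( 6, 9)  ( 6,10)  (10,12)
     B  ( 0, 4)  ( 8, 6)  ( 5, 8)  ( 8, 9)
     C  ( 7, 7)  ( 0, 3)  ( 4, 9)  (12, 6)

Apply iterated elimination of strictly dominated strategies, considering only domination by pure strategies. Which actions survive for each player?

P2 drop P (R beats it: A:10>2 B:8>4 C:9>7)
P2 drop Q (R beats it: A:10>9 B:8>6 C:9>3)
P1 drop B (A beats it: R:6>5 S:10>8)
P1→{A,C} P2→{R,S}

IESDS → P1:{A,C} P2:{R,S}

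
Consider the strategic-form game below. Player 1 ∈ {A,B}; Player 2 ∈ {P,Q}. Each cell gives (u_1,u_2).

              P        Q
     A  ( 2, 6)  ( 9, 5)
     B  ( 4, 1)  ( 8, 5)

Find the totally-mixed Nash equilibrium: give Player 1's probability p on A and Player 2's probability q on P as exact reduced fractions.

P1 mixes 4/5 on A; P2 mixes 1/3 on P

P1 indiff ⇒ q·2+(1-q)·9 = q·4+(1-q)·8 ⇒ q(-2) = (1-q)(-1) ⇒ q = 1/3
P2 indiff ⇒ p·6+(1-p)·1 = p·5+(1-p)·5 ⇒ p(1) = (1-p)(4) ⇒ p = 4/5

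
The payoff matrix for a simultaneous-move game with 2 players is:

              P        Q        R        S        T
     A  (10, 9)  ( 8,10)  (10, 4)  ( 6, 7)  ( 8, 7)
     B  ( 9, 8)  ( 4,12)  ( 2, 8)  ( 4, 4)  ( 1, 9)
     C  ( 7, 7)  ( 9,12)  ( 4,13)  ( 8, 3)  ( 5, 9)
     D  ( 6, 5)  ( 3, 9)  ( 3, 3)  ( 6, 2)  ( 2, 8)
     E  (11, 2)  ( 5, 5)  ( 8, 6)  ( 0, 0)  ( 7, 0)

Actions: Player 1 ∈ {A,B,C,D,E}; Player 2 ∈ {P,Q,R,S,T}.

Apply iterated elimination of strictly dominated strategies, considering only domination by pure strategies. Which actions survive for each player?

P1 drop B (A beats it: P:10>9 Q:8>4 R:10>2 S:6>4 T:8>1)
P1 drop D (C beats it: P:7>6 Q:9>3 R:4>3 S:8>6 T:5>2)
P2 drop P (Q beats it: A:10>9 C:12>7 E:5>2)
P1 drop E (A beats it: Q:8>5 R:10>8 S:6>0 T:8>7)
P2 drop S (Q beats it: A:10>7 C:12>3)
P2 drop T (Q beats it: A:10>7 C:12>9)
P1→{A,C} P2→{Q,R}

Remaining: P1:{A,C} P2:{Q,R}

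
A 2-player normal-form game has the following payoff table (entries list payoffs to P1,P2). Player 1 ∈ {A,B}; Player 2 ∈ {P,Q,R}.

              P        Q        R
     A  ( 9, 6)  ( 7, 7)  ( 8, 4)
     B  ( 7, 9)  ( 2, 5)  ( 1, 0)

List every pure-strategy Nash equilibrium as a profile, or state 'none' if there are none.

(A,P): not NE [P2→Q gives 7>6]
(A,Q): NE
(A,R): not NE [P2→Q gives 7>4]
(B,P): not NE [P1→A gives 9>7]
(B,Q): not NE [P1→A gives 7>2; P2→P gives 9>5]
(B,R): not NE [P1→A gives 8>1; P2→P gives 9>0]

NE set: (A,Q)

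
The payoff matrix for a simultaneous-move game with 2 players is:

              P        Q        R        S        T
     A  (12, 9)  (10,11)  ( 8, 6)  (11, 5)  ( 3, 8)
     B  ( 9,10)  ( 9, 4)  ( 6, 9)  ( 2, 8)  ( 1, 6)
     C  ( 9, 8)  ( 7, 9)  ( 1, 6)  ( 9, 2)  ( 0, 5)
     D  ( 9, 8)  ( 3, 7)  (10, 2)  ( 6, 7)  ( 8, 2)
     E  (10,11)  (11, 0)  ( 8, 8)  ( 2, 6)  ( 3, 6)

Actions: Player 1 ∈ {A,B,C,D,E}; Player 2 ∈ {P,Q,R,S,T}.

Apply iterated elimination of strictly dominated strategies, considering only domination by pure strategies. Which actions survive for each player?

P1 drop B (A beats it: P:12>9 Q:10>9 R:8>6 S:11>2 T:3>1)
P1 drop C (A beats it: P:12>9 Q:10>7 R:8>1 S:11>9 T:3>0)
P2 drop R (P beats it: A:9>6 D:8>2 E:11>8)
P2 drop S (P beats it: A:9>5 D:8>7 E:11>6)
P2 drop T (P beats it: A:9>8 D:8>2 E:11>6)
P1 drop D (A beats it: P:12>9 Q:10>3)
P1→{A,E} P2→{P,Q}

Remaining: P1:{A,E} P2:{P,Q}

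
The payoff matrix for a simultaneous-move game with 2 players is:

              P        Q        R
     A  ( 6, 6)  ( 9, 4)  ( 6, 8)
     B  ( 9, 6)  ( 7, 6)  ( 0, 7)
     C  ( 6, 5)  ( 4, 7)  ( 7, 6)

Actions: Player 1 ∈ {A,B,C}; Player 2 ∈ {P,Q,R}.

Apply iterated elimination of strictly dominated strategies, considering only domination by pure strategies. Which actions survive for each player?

IESDS → P1:{A,C} P2:{Q,R}

P2 drop P (R beats it: A:8>6 B:7>6 C:6>5)
P1 drop B (A beats it: Q:9>7 R:6>0)
P1→{A,C} P2→{Q,R}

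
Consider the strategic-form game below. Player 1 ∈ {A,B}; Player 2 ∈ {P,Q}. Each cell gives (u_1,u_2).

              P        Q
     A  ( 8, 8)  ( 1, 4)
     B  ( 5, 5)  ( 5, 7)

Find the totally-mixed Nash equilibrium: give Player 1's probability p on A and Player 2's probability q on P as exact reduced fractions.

P1 mixes 1/3 on A; P2 mixes 4/7 on P

P1 indiff ⇒ q·8+(1-q)·1 = q·5+(1-q)·5 ⇒ q(3) = (1-q)(4) ⇒ q = 4/7
P2 indiff ⇒ p·8+(1-p)·5 = p·4+(1-p)·7 ⇒ p(4) = (1-p)(2) ⇒ p = 1/3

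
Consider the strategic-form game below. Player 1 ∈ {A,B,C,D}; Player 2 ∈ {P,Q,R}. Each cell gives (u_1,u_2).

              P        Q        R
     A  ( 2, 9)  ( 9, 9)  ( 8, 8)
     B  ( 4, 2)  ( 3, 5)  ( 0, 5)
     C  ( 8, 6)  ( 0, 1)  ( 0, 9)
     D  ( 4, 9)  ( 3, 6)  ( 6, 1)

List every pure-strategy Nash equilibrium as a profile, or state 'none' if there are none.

Nash profiles: (A,Q)

(A,P): not NE [P1→C gives 8>2]
(A,Q): NE
(A,R): not NE [P2→Q gives 9>8]
(B,P): not NE [P1→C gives 8>4; P2→R gives 5>2]
(B,Q): not NE [P1→A gives 9>3]
(B,R): not NE [P1→A gives 8>0]
(C,P): not NE [P2→R gives 9>6]
(C,Q): not NE [P1→A gives 9>0; P2→R gives 9>1]
(C,R): not NE [P1→A gives 8>0]
(D,P): not NE [P1→C gives 8>4]
(D,Q): not NE [P1→A gives 9>3; P2→P gives 9>6]
(D,R): not NE [P1→A gives 8>6; P2→P gives 9>1]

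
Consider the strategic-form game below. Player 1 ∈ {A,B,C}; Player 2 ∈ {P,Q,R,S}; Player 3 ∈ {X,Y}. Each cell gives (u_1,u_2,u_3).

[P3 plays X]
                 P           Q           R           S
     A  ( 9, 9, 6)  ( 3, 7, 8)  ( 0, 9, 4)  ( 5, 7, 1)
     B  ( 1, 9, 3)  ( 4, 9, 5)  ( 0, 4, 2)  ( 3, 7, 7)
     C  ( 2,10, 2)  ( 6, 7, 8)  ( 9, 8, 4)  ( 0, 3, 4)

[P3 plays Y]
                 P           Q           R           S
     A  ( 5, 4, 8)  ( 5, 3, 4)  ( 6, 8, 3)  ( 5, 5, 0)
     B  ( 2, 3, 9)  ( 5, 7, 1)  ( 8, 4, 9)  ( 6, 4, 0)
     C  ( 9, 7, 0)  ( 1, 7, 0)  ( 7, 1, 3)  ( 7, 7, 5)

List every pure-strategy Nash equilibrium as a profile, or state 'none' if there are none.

(A,P,X): not NE [P3→Y gives 8>6]
(A,P,Y): not NE [P1→C gives 9>5; P2→R gives 8>4]
(A,Q,X): not NE [P1→C gives 6>3; P2→R gives 9>7]
(A,Q,Y): not NE [P2→R gives 8>3; P3→X gives 8>4]
(A,R,X): not NE [P1→C gives 9>0]
(A,R,Y): not NE [P1→B gives 8>6; P3→X gives 4>3]
(A,S,X): not NE [P2→R gives 9>7]
(A,S,Y): not NE [P1→C gives 7>5; P2→R gives 8>5; P3→X gives 1>0]
(B,P,X): not NE [P1→A gives 9>1; P3→Y gives 9>3]
(B,P,Y): not NE [P1→C gives 9>2; P2→Q gives 7>3]
(B,Q,X): not NE [P1→C gives 6>4]
(B,Q,Y): not NE [P3→X gives 5>1]
(B,R,X): not NE [P1→C gives 9>0; P2→Q gives 9>4; P3→Y gives 9>2]
(B,R,Y): not NE [P2→Q gives 7>4]
(B,S,X): not NE [P1→A gives 5>3; P2→Q gives 9>7]
(B,S,Y): not NE [P1→C gives 7>6; P2→Q gives 7>4; P3→X gives 7>0]
(C,P,X): not NE [P1→A gives 9>2]
(C,P,Y): not NE [P3→X gives 2>0]
(C,Q,X): not NE [P2→P gives 10>7]
(C,Q,Y): not NE [P1→B gives 5>1; P3→X gives 8>0]
(C,R,X): not NE [P2→P gives 10>8]
(C,R,Y): not NE [P1→B gives 8>7; P2→S gives 7>1; P3→X gives 4>3]
(C,S,X): not NE [P1→A gives 5>0; P2→P gives 10>3; P3→Y gives 5>4]
(C,S,Y): NE

PSNE = {(C,S,Y)}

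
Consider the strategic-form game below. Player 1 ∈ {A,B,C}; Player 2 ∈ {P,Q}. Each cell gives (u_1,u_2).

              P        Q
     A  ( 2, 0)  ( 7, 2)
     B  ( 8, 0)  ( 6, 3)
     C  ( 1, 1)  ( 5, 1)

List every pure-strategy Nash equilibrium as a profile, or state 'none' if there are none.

(A,P): not NE [P1→B gives 8>2; P2→Q gives 2>0]
(A,Q): NE
(B,P): not NE [P2→Q gives 3>0]
(B,Q): not NE [P1→A gives 7>6]
(C,P): not NE [P1→B gives 8>1]
(C,Q): not NE [P1→A gives 7>5]

NE set: (A,Q)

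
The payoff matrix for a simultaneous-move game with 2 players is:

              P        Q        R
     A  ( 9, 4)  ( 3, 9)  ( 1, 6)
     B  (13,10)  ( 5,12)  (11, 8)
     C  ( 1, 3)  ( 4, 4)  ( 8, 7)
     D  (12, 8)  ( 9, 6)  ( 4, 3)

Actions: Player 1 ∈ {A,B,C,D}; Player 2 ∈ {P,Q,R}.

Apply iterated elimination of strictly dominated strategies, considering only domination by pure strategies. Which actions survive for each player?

Remaining: P1:{B,D} P2:{P,Q}

P1 drop A (B beats it: P:13>9 Q:5>3 R:11>1)
P1 drop C (B beats it: P:13>1 Q:5>4 R:11>8)
P2 drop R (P beats it: B:10>8 D:8>3)
P1→{B,D} P2→{P,Q}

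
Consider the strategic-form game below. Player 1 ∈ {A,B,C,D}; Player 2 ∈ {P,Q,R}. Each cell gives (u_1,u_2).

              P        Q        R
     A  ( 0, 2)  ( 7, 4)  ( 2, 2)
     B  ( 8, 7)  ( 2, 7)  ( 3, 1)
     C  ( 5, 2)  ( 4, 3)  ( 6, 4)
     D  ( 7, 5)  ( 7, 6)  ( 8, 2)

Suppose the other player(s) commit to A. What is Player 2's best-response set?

u_2(P vs A) = 2
u_2(Q vs A) = 4
u_2(R vs A) = 2
max payoff 4 at {Q}

BR_2 = {Q}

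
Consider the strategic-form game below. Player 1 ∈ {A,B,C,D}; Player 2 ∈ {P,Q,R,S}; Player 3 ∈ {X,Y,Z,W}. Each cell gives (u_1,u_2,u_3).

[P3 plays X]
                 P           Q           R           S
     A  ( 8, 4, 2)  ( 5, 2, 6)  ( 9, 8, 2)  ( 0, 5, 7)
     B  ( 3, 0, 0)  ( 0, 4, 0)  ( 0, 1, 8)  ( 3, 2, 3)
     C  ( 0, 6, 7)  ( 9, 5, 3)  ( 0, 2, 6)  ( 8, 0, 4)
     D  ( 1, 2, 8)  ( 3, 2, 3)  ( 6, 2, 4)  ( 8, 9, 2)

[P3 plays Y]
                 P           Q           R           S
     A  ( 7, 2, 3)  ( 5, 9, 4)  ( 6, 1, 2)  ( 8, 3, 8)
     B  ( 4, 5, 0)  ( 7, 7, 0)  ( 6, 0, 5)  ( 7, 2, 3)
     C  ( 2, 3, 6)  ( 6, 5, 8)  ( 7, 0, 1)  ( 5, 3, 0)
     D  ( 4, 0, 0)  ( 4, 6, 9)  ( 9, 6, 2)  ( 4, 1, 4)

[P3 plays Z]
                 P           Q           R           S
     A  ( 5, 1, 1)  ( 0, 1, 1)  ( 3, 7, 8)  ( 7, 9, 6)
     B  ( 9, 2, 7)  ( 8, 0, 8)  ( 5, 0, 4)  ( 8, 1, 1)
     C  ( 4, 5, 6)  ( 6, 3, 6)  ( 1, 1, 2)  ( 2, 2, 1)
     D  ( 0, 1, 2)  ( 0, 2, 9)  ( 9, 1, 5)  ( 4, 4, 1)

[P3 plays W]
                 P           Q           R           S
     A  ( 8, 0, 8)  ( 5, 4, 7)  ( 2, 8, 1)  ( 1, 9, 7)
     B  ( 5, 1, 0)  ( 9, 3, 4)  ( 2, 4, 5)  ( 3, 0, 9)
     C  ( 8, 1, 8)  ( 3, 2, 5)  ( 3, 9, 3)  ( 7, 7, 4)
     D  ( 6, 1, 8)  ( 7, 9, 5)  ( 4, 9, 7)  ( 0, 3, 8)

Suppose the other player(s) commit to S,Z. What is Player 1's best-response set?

u_1(A vs S,Z) = 7
u_1(B vs S,Z) = 8
u_1(C vs S,Z) = 2
u_1(D vs S,Z) = 4
max payoff 8 at {B}

BR_1 = {B}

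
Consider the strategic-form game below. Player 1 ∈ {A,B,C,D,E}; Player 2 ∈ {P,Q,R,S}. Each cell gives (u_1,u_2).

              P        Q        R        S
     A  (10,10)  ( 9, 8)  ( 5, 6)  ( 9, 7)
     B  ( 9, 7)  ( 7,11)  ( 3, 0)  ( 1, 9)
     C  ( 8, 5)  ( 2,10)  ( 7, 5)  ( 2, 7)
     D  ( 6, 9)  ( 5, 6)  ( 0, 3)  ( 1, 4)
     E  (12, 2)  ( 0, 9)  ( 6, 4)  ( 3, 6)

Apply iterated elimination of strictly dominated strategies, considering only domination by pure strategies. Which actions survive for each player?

P1 drop B (A beats it: P:10>9 Q:9>7 R:5>3 S:9>1)
P1 drop D (A beats it: P:10>6 Q:9>5 R:5>0 S:9>1)
P2 drop R (Q beats it: A:8>6 C:10>5 E:9>4)
P1 drop C (A beats it: P:10>8 Q:9>2 S:9>2)
P2 drop S (Q beats it: A:8>7 E:9>6)
P1→{A,E} P2→{P,Q}

IESDS → P1:{A,E} P2:{P,Q}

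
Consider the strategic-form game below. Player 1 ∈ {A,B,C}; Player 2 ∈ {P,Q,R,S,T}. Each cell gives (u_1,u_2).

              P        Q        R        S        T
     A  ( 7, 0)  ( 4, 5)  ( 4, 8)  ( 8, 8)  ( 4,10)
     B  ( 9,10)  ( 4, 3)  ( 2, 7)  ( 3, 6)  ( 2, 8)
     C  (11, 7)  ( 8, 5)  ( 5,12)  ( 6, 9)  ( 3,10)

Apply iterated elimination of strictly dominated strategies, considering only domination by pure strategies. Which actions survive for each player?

P1 drop B (C beats it: P:11>9 Q:8>4 R:5>2 S:6>3 T:3>2)
P2 drop P (R beats it: A:8>0 C:12>7)
P2 drop Q (R beats it: A:8>5 C:12>5)
P2 drop S (T beats it: A:10>8 C:10>9)
P1→{A,C} P2→{R,T}

Survivors P1:{A,C} P2:{R,T}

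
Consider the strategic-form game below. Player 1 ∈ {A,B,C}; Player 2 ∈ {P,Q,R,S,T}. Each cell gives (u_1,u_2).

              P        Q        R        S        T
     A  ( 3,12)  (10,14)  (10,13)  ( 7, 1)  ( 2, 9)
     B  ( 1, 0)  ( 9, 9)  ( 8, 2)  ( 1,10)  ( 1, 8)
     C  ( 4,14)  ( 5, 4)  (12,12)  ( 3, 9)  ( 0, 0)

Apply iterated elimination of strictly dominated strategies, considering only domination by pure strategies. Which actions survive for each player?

P1 drop B (A beats it: P:3>1 Q:10>9 R:10>8 S:7>1 T:2>1)
P2 drop S (P beats it: A:12>1 C:14>9)
P2 drop T (P beats it: A:12>9 C:14>0)
P1→{A,C} P2→{P,Q,R}

Survivors P1:{A,C} P2:{P,Q,R}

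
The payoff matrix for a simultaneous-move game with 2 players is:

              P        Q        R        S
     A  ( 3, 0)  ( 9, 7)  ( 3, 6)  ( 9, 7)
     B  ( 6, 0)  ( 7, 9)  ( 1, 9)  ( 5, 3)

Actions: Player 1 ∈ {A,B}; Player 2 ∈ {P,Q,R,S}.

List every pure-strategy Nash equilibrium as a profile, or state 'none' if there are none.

(A,P): not NE [P1→B gives 6>3; P2→S gives 7>0]
(A,Q): NE
(A,R): not NE [P2→S gives 7>6]
(A,S): NE
(B,P): not NE [P2→R gives 9>0]
(B,Q): not NE [P1→A gives 9>7]
(B,R): not NE [P1→A gives 3>1]
(B,S): not NE [P1→A gives 9>5; P2→R gives 9>3]

PSNE = {(A,Q), (A,S)}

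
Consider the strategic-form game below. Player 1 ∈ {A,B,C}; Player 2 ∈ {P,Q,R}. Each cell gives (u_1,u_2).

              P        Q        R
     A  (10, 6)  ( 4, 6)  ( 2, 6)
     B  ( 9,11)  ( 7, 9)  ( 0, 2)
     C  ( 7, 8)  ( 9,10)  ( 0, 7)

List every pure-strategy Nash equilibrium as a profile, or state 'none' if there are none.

Nash profiles: (A,P), (A,R), (C,Q)

(A,P): NE
(A,Q): not NE [P1→C gives 9>4]
(A,R): NE
(B,P): not NE [P1→A gives 10>9]
(B,Q): not NE [P1→C gives 9>7; P2→P gives 11>9]
(B,R): not NE [P1→A gives 2>0; P2→P gives 11>2]
(C,P): not NE [P1→A gives 10>7; P2→Q gives 10>8]
(C,Q): NE
(C,R): not NE [P1→A gives 2>0; P2→Q gives 10>7]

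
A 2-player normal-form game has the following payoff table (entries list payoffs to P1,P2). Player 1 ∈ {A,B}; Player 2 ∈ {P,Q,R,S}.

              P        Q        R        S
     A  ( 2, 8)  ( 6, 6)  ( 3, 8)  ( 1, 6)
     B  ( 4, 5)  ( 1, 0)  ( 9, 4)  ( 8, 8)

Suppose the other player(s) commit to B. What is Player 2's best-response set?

u_2(P vs B) = 5
u_2(Q vs B) = 0
u_2(R vs B) = 4
u_2(S vs B) = 8
max payoff 8 at {S}

P2 best: {S}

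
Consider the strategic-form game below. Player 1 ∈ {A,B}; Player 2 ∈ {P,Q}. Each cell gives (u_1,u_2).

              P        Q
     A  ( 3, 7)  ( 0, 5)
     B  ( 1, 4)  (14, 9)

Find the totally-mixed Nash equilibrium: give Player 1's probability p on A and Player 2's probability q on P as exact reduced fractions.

p=5/7, q=7/8

P1 indiff ⇒ q·3+(1-q)·0 = q·1+(1-q)·14 ⇒ q(2) = (1-q)(14) ⇒ q = 7/8
P2 indiff ⇒ p·7+(1-p)·4 = p·5+(1-p)·9 ⇒ p(2) = (1-p)(5) ⇒ p = 5/7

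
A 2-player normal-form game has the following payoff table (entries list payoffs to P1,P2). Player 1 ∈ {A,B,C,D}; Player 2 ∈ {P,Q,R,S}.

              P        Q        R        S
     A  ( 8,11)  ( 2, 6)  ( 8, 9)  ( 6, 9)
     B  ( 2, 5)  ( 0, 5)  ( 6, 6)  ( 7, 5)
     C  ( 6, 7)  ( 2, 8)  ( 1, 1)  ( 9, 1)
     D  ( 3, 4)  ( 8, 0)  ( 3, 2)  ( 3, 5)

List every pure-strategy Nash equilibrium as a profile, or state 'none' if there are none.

(A,P): NE
(A,Q): not NE [P1→D gives 8>2; P2→P gives 11>6]
(A,R): not NE [P2→P gives 11>9]
(A,S): not NE [P1→C gives 9>6; P2→P gives 11>9]
(B,P): not NE [P1→A gives 8>2; P2→R gives 6>5]
(B,Q): not NE [P1→D gives 8>0; P2→R gives 6>5]
(B,R): not NE [P1→A gives 8>6]
(B,S): not NE [P1→C gives 9>7; P2→R gives 6>5]
(C,P): not NE [P1→A gives 8>6; P2→Q gives 8>7]
(C,Q): not NE [P1→D gives 8>2]
(C,R): not NE [P1→A gives 8>1; P2→Q gives 8>1]
(C,S): not NE [P2→Q gives 8>1]
(D,P): not NE [P1→A gives 8>3; P2→S gives 5>4]
(D,Q): not NE [P2→S gives 5>0]
(D,R): not NE [P1→A gives 8>3; P2→S gives 5>2]
(D,S): not NE [P1→C gives 9>3]

NE set: (A,P)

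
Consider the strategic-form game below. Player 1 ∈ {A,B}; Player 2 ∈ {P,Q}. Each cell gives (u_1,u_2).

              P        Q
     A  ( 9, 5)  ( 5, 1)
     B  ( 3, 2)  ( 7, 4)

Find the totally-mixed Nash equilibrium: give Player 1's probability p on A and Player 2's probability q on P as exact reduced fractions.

P1 indiff ⇒ q·9+(1-q)·5 = q·3+(1-q)·7 ⇒ q(6) = (1-q)(2) ⇒ q = 1/4
P2 indiff ⇒ p·5+(1-p)·2 = p·1+(1-p)·4 ⇒ p(4) = (1-p)(2) ⇒ p = 1/3

P1 mixes 1/3 on A; P2 mixes 1/4 on P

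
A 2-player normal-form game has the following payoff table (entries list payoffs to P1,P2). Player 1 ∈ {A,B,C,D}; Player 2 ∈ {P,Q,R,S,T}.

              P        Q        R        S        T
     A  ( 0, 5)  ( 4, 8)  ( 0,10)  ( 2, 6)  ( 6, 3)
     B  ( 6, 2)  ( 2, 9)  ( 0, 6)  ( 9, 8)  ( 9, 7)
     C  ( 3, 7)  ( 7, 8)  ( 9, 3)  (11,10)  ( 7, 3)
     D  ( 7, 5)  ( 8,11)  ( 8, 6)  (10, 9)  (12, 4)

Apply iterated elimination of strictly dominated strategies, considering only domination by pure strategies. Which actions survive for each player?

IESDS → P1:{C,D} P2:{Q,S}

P1 drop A (C beats it: P:3>0 Q:7>4 R:9>0 S:11>2 T:7>6)
P1 drop B (D beats it: P:7>6 Q:8>2 R:8>0 S:10>9 T:12>9)
P2 drop P (Q beats it: C:8>7 D:11>5)
P2 drop R (Q beats it: C:8>3 D:11>6)
P2 drop T (Q beats it: C:8>3 D:11>4)
P1→{C,D} P2→{Q,S}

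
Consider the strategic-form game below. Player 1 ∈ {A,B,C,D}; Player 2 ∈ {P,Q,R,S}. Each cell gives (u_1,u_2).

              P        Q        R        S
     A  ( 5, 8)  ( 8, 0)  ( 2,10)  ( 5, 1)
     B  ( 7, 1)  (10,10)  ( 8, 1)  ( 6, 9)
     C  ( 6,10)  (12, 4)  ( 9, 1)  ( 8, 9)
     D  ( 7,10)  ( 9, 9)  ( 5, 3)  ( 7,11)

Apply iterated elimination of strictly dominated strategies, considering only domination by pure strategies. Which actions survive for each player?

IESDS → P1:{B,C,D} P2:{P,Q,S}

P1 drop A (B beats it: P:7>5 Q:10>8 R:8>2 S:6>5)
P2 drop R (Q beats it: B:10>1 C:4>1 D:9>3)
P1→{B,C,D} P2→{P,Q,S}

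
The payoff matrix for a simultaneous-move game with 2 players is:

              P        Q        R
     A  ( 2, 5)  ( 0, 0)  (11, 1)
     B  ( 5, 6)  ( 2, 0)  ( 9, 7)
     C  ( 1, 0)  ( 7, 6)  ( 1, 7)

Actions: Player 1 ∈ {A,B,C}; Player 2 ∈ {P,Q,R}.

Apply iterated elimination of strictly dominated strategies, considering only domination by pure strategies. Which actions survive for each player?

P2 drop Q (R beats it: A:1>0 B:7>0 C:7>6)
P1 drop C (A beats it: P:2>1 R:11>1)
P1→{A,B} P2→{P,R}

Survivors P1:{A,B} P2:{P,R}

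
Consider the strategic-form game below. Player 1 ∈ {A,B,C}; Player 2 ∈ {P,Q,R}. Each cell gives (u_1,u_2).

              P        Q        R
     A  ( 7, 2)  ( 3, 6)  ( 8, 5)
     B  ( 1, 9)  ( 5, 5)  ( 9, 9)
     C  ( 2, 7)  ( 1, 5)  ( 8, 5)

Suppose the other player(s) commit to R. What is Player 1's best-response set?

argmax u_1 = {B}

u_1(A vs R) = 8
u_1(B vs R) = 9
u_1(C vs R) = 8
max payoff 9 at {B}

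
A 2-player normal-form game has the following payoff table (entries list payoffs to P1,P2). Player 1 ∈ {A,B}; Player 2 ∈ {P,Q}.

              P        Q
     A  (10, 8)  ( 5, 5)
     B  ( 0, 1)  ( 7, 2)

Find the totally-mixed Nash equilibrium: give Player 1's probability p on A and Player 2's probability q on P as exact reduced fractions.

p=1/4, q=1/6

P1 indiff ⇒ q·10+(1-q)·5 = q·0+(1-q)·7 ⇒ q(10) = (1-q)(2) ⇒ q = 1/6
P2 indiff ⇒ p·8+(1-p)·1 = p·5+(1-p)·2 ⇒ p(3) = (1-p)(1) ⇒ p = 1/4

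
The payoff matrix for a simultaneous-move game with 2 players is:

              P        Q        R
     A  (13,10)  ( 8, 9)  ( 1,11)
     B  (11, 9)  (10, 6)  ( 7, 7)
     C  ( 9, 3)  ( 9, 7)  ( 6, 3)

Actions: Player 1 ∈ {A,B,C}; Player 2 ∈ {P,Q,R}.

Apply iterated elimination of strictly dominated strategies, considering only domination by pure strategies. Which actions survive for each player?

Remaining: P1:{A,B} P2:{P,R}

P1 drop C (B beats it: P:11>9 Q:10>9 R:7>6)
P2 drop Q (P beats it: A:10>9 B:9>6)
P1→{A,B} P2→{P,R}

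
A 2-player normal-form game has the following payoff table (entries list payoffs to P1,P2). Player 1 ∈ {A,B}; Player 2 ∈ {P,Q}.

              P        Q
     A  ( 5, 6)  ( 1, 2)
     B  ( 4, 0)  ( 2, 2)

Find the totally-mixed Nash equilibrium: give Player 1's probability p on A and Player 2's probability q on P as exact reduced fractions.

(p,q) = (1/3, 1/2)

P1 indiff ⇒ q·5+(1-q)·1 = q·4+(1-q)·2 ⇒ q(1) = (1-q)(1) ⇒ q = 1/2
P2 indiff ⇒ p·6+(1-p)·0 = p·2+(1-p)·2 ⇒ p(4) = (1-p)(2) ⇒ p = 1/3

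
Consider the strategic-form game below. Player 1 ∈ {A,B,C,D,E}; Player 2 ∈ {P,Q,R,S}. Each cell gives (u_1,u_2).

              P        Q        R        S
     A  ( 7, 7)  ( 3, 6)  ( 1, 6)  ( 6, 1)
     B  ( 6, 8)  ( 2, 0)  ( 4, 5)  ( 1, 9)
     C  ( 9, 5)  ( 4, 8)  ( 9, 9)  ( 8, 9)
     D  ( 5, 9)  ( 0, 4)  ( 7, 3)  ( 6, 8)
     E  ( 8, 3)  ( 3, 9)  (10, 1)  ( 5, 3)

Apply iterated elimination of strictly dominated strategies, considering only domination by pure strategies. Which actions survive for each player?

P1 drop A (C beats it: P:9>7 Q:4>3 R:9>1 S:8>6)
P1 drop B (C beats it: P:9>6 Q:4>2 R:9>4 S:8>1)
P1 drop D (C beats it: P:9>5 Q:4>0 R:9>7 S:8>6)
P2 drop P (Q beats it: C:8>5 E:9>3)
P1→{C,E} P2→{Q,R,S}

Remaining: P1:{C,E} P2:{Q,R,S}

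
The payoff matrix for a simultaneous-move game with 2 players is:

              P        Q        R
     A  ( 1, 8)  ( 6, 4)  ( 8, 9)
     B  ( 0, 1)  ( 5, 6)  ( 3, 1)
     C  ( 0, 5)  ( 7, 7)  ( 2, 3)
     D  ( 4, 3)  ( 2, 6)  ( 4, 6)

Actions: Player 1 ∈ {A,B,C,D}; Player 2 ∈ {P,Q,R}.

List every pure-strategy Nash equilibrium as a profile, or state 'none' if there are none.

(A,P): not NE [P1→D gives 4>1; P2→R gives 9>8]
(A,Q): not NE [P1→C gives 7>6; P2→R gives 9>4]
(A,R): NE
(B,P): not NE [P1→D gives 4>0; P2→Q gives 6>1]
(B,Q): not NE [P1→C gives 7>5]
(B,R): not NE [P1→A gives 8>3; P2→Q gives 6>1]
(C,P): not NE [P1→D gives 4>0; P2→Q gives 7>5]
(C,Q): NE
(C,R): not NE [P1→A gives 8>2; P2→Q gives 7>3]
(D,P): not NE [P2→R gives 6>3]
(D,Q): not NE [P1→C gives 7>2]
(D,R): not NE [P1→A gives 8>4]

PSNE = {(A,R), (C,Q)}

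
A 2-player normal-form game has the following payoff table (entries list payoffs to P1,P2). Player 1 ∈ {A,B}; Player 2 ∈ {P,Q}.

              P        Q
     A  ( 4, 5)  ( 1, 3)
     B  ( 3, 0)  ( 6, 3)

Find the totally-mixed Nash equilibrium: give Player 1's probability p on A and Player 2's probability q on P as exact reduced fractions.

(p,q) = (3/5, 5/6)

P1 indiff ⇒ q·4+(1-q)·1 = q·3+(1-q)·6 ⇒ q(1) = (1-q)(5) ⇒ q = 5/6
P2 indiff ⇒ p·5+(1-p)·0 = p·3+(1-p)·3 ⇒ p(2) = (1-p)(3) ⇒ p = 3/5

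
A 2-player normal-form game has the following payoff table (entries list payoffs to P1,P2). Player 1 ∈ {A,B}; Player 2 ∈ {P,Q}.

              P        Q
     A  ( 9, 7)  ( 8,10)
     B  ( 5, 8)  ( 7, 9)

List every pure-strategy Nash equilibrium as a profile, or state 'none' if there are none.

PSNE = {(A,Q)}

(A,P): not NE [P2→Q gives 10>7]
(A,Q): NE
(B,P): not NE [P1→A gives 9>5; P2→Q gives 9>8]
(B,Q): not NE [P1→A gives 8>7]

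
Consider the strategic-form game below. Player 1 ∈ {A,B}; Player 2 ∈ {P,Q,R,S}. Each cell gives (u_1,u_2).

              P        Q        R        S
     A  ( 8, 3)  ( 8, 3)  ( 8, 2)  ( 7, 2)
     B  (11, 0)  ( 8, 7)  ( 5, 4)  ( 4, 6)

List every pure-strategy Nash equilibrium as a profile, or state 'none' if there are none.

(A,P): not NE [P1→B gives 11>8]
(A,Q): NE
(A,R): not NE [P2→Q gives 3>2]
(A,S): not NE [P2→Q gives 3>2]
(B,P): not NE [P2→Q gives 7>0]
(B,Q): NE
(B,R): not NE [P1→A gives 8>5; P2→Q gives 7>4]
(B,S): not NE [P1→A gives 7>4; P2→Q gives 7>6]

Nash profiles: (A,Q), (B,Q)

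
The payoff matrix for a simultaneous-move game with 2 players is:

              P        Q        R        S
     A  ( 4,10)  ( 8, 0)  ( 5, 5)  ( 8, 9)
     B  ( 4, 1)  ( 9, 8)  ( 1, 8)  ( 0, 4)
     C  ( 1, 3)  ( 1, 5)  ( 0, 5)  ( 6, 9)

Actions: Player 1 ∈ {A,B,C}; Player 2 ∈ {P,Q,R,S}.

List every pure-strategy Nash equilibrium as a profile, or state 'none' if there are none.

(A,P): NE
(A,Q): not NE [P1→B gives 9>8; P2→P gives 10>0]
(A,R): not NE [P2→P gives 10>5]
(A,S): not NE [P2→P gives 10>9]
(B,P): not NE [P2→R gives 8>1]
(B,Q): NE
(B,R): not NE [P1→A gives 5>1]
(B,S): not NE [P1→A gives 8>0; P2→R gives 8>4]
(C,P): not NE [P1→B gives 4>1; P2→S gives 9>3]
(C,Q): not NE [P1→B gives 9>1; P2→S gives 9>5]
(C,R): not NE [P1→A gives 5>0; P2→S gives 9>5]
(C,S): not NE [P1→A gives 8>6]

NE set: (A,P), (B,Q)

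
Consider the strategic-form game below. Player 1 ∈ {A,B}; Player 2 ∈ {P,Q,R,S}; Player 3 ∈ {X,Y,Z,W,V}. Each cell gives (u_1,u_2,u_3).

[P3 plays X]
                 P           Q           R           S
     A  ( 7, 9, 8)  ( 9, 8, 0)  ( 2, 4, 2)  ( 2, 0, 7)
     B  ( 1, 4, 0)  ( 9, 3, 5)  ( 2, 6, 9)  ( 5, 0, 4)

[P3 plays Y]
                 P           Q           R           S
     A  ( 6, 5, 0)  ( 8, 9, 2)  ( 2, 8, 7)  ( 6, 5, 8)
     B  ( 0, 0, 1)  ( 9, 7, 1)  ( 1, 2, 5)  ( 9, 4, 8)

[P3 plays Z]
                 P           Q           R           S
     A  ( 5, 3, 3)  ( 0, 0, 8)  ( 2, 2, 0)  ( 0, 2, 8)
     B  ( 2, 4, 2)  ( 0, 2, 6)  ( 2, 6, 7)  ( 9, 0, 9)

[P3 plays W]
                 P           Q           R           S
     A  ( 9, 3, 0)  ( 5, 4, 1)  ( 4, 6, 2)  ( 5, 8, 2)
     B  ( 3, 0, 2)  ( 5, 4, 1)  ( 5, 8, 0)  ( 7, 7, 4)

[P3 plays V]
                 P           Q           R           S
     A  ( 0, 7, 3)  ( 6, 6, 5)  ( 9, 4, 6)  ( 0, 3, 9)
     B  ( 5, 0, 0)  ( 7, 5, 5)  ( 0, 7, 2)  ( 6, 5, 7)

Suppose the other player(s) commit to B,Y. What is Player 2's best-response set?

BR_2 = {Q}

u_2(P vs B,Y) = 0
u_2(Q vs B,Y) = 7
u_2(R vs B,Y) = 2
u_2(S vs B,Y) = 4
max payoff 7 at {Q}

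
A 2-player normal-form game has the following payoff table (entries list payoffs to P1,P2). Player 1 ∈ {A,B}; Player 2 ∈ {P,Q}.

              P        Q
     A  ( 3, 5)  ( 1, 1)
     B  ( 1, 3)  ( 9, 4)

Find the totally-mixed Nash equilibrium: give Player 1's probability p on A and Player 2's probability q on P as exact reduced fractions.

P1 mixes 1/5 on A; P2 mixes 4/5 on P

P1 indiff ⇒ q·3+(1-q)·1 = q·1+(1-q)·9 ⇒ q(2) = (1-q)(8) ⇒ q = 4/5
P2 indiff ⇒ p·5+(1-p)·3 = p·1+(1-p)·4 ⇒ p(4) = (1-p)(1) ⇒ p = 1/5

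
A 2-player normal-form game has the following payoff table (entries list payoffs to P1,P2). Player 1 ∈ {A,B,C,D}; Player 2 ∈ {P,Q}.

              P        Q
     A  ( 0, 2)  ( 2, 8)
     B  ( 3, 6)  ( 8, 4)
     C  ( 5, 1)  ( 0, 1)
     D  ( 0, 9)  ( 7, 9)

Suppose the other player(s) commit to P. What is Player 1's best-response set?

u_1(A vs P) = 0
u_1(B vs P) = 3
u_1(C vs P) = 5
u_1(D vs P) = 0
max payoff 5 at {C}

argmax u_1 = {C}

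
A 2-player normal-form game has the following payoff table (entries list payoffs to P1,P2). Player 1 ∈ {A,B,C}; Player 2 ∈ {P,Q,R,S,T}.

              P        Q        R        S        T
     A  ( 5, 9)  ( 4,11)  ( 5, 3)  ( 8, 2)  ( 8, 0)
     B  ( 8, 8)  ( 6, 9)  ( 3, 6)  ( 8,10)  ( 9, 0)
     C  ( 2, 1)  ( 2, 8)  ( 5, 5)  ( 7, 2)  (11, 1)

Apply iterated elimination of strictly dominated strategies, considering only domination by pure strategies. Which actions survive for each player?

IESDS → P1:{A,B} P2:{Q,S}

P2 drop P (Q beats it: A:11>9 B:9>8 C:8>1)
P2 drop R (Q beats it: A:11>3 B:9>6 C:8>5)
P2 drop T (Q beats it: A:11>0 B:9>0 C:8>1)
P1 drop C (A beats it: Q:4>2 S:8>7)
P1→{A,B} P2→{Q,S}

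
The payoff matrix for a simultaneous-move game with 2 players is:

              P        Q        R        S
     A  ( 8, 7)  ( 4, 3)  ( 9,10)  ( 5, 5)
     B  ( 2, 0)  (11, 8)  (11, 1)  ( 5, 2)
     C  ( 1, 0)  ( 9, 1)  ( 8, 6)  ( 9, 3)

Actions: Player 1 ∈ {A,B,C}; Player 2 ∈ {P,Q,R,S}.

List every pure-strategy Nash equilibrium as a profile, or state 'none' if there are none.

(A,P): not NE [P2→R gives 10>7]
(A,Q): not NE [P1→B gives 11>4; P2→R gives 10>3]
(A,R): not NE [P1→B gives 11>9]
(A,S): not NE [P1→C gives 9>5; P2→R gives 10>5]
(B,P): not NE [P1→A gives 8>2; P2→Q gives 8>0]
(B,Q): NE
(B,R): not NE [P2→Q gives 8>1]
(B,S): not NE [P1→C gives 9>5; P2→Q gives 8>2]
(C,P): not NE [P1→A gives 8>1; P2→R gives 6>0]
(C,Q): not NE [P1→B gives 11>9; P2→R gives 6>1]
(C,R): not NE [P1→B gives 11>8]
(C,S): not NE [P2→R gives 6>3]

Nash profiles: (B,Q)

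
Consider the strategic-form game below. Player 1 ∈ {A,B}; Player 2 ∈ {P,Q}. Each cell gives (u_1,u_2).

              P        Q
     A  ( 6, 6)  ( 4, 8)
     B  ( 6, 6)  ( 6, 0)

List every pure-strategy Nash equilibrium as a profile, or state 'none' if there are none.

NE set: (B,P)

(A,P): not NE [P2→Q gives 8>6]
(A,Q): not NE [P1→B gives 6>4]
(B,P): NE
(B,Q): not NE [P2→P gives 6>0]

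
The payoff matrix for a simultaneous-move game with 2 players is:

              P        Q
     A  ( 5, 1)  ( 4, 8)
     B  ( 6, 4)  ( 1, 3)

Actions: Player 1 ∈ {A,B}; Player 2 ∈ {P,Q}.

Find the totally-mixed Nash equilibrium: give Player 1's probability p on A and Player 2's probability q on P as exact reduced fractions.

(p,q) = (1/8, 3/4)

P1 indiff ⇒ q·5+(1-q)·4 = q·6+(1-q)·1 ⇒ q(-1) = (1-q)(-3) ⇒ q = 3/4
P2 indiff ⇒ p·1+(1-p)·4 = p·8+(1-p)·3 ⇒ p(-7) = (1-p)(-1) ⇒ p = 1/8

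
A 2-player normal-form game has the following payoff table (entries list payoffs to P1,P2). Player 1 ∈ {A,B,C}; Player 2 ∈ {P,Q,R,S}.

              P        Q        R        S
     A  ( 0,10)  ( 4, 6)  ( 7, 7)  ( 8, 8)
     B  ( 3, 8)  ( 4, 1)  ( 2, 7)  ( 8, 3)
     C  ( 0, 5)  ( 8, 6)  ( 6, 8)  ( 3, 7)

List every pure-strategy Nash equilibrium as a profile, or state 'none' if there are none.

PSNE = {(B,P)}

(A,P): not NE [P1→B gives 3>0]
(A,Q): not NE [P1→C gives 8>4; P2→P gives 10>6]
(A,R): not NE [P2→P gives 10>7]
(A,S): not NE [P2→P gives 10>8]
(B,P): NE
(B,Q): not NE [P1→C gives 8>4; P2→P gives 8>1]
(B,R): not NE [P1→A gives 7>2; P2→P gives 8>7]
(B,S): not NE [P2→P gives 8>3]
(C,P): not NE [P1→B gives 3>0; P2→R gives 8>5]
(C,Q): not NE [P2→R gives 8>6]
(C,R): not NE [P1→A gives 7>6]
(C,S): not NE [P1→B gives 8>3; P2→R gives 8>7]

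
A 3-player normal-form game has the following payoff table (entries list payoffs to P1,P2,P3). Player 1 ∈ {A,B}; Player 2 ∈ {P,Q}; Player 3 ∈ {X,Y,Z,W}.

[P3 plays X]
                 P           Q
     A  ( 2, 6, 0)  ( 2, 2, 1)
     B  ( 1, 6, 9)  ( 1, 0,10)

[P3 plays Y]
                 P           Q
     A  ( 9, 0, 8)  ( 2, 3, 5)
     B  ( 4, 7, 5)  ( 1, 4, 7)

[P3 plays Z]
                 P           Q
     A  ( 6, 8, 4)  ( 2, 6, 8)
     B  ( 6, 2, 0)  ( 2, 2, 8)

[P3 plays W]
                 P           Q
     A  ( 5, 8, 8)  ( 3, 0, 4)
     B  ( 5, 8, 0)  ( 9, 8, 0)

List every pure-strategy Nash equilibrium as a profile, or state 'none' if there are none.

(A,P,X): not NE [P3→W gives 8>0]
(A,P,Y): not NE [P2→Q gives 3>0]
(A,P,Z): not NE [P3→W gives 8>4]
(A,P,W): NE
(A,Q,X): not NE [P2→P gives 6>2; P3→Z gives 8>1]
(A,Q,Y): not NE [P3→Z gives 8>5]
(A,Q,Z): not NE [P2→P gives 8>6]
(A,Q,W): not NE [P1→B gives 9>3; P2→P gives 8>0; P3→Z gives 8>4]
(B,P,X): not NE [P1→A gives 2>1]
(B,P,Y): not NE [P1→A gives 9>4; P3→X gives 9>5]
(B,P,Z): not NE [P3→X gives 9>0]
(B,P,W): not NE [P3→X gives 9>0]
(B,Q,X): not NE [P1→A gives 2>1; P2→P gives 6>0]
(B,Q,Y): not NE [P1→A gives 2>1; P2→P gives 7>4; P3→X gives 10>7]
(B,Q,Z): not NE [P3→X gives 10>8]
(B,Q,W): not NE [P3→X gives 10>0]

NE set: (A,P,W)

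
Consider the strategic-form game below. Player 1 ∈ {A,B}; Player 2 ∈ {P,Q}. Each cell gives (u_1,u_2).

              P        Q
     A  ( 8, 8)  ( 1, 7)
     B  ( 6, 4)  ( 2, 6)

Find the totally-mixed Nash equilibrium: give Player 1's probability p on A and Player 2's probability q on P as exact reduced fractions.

P1 indiff ⇒ q·8+(1-q)·1 = q·6+(1-q)·2 ⇒ q(2) = (1-q)(1) ⇒ q = 1/3
P2 indiff ⇒ p·8+(1-p)·4 = p·7+(1-p)·6 ⇒ p(1) = (1-p)(2) ⇒ p = 2/3

p=2/3, q=1/3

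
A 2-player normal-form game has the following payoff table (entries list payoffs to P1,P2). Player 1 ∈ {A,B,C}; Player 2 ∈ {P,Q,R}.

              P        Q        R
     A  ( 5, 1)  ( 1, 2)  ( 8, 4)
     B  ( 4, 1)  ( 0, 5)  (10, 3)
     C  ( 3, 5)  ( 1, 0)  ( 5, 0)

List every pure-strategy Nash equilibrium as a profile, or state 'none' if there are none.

No pure NE.

(A,P): not NE [P2→R gives 4>1]
(A,Q): not NE [P2→R gives 4>2]
(A,R): not NE [P1→B gives 10>8]
(B,P): not NE [P1→A gives 5>4; P2→Q gives 5>1]
(B,Q): not NE [P1→C gives 1>0]
(B,R): not NE [P2→Q gives 5>3]
(C,P): not NE [P1→A gives 5>3]
(C,Q): not NE [P2→P gives 5>0]
(C,R): not NE [P1→B gives 10>5; P2→P gives 5>0]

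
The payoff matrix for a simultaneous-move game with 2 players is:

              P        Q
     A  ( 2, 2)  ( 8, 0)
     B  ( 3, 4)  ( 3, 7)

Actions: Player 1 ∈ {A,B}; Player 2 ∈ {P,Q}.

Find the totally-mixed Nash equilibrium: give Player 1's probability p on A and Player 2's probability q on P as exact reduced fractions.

P1 indiff ⇒ q·2+(1-q)·8 = q·3+(1-q)·3 ⇒ q(-1) = (1-q)(-5) ⇒ q = 5/6
P2 indiff ⇒ p·2+(1-p)·4 = p·0+(1-p)·7 ⇒ p(2) = (1-p)(3) ⇒ p = 3/5

P1 mixes 3/5 on A; P2 mixes 5/6 on P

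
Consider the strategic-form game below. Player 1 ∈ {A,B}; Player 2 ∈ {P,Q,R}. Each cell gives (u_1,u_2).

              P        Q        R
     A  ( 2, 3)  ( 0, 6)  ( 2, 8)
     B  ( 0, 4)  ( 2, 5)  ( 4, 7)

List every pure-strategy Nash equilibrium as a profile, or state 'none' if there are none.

NE set: (B,R)

(A,P): not NE [P2→R gives 8>3]
(A,Q): not NE [P1→B gives 2>0; P2→R gives 8>6]
(A,R): not NE [P1→B gives 4>2]
(B,P): not NE [P1→A gives 2>0; P2→R gives 7>4]
(B,Q): not NE [P2→R gives 7>5]
(B,R): NE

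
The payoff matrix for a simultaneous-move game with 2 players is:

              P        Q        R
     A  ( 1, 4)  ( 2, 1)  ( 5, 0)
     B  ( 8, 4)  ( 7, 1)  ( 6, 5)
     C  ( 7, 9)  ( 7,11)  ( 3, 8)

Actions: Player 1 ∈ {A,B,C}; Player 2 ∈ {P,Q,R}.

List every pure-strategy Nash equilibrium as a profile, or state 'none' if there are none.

(A,P): not NE [P1→B gives 8>1]
(A,Q): not NE [P1→C gives 7>2; P2→P gives 4>1]
(A,R): not NE [P1→B gives 6>5; P2→P gives 4>0]
(B,P): not NE [P2→R gives 5>4]
(B,Q): not NE [P2→R gives 5>1]
(B,R): NE
(C,P): not NE [P1→B gives 8>7; P2→Q gives 11>9]
(C,Q): NE
(C,R): not NE [P1→B gives 6>3; P2→Q gives 11>8]

PSNE = {(B,R), (C,Q)}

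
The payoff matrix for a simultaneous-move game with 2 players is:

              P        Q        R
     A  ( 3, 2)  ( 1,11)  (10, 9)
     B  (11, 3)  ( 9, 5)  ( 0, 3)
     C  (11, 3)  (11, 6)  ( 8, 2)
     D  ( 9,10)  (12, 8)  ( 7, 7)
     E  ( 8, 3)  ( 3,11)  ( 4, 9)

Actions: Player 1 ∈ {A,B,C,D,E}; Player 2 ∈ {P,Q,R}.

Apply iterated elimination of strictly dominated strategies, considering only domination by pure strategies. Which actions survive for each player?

Remaining: P1:{B,C,D} P2:{P,Q}

P1 drop E (C beats it: P:11>8 Q:11>3 R:8>4)
P2 drop R (Q beats it: A:11>9 B:5>3 C:6>2 D:8>7)
P1 drop A (B beats it: P:11>3 Q:9>1)
P1→{B,C,D} P2→{P,Q}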